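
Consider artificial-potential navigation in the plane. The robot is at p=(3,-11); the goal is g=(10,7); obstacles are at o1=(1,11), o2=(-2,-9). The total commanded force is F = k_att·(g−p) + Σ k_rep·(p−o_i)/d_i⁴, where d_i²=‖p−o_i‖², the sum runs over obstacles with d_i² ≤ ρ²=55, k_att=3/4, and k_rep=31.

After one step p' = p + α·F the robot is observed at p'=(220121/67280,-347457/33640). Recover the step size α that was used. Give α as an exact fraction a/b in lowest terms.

α = 1/20

F_att = 3/4·(g−p) = 3/4·(7,18) = (5.2500,13.5000)
o1: d²=488 > ρ²=55 → inactive
o2: d²=29 ≤ ρ²=55; F_rep = 31·(5,-2)/29² = (0.1843,-0.0737)
F = F_att + ΣF_rep = (5.4343,13.4263)
Δp = p'−p = (0.2717,0.6713); α = Δx/Fx = (18281/67280) / (18281/3364) = 1/20
check: Δy/Fy = (22583/33640) / (22583/1682) = 1/20 ✓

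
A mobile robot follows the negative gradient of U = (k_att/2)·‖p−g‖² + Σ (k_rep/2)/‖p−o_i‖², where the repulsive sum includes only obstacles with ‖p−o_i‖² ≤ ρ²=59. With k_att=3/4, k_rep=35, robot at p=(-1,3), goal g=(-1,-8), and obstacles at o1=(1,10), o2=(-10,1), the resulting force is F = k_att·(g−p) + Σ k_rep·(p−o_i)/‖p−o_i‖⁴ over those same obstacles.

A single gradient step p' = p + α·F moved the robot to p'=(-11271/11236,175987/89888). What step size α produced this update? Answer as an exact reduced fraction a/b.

F_att = 3/4·(g−p) = 3/4·(0,-11) = (0.0000,-8.2500)
o1: d²=53 ≤ ρ²=59; F_rep = 35·(-2,-7)/53² = (-0.0249,-0.0872)
o2: d²=85 > ρ²=59 → inactive
F = F_att + ΣF_rep = (-0.0249,-8.3372)
Δp = p'−p = (-0.0031,-1.0422); α = Δx/Fx = (-35/11236) / (-70/2809) = 1/8
check: Δy/Fy = (-93677/89888) / (-93677/11236) = 1/8 ✓

α = 1/8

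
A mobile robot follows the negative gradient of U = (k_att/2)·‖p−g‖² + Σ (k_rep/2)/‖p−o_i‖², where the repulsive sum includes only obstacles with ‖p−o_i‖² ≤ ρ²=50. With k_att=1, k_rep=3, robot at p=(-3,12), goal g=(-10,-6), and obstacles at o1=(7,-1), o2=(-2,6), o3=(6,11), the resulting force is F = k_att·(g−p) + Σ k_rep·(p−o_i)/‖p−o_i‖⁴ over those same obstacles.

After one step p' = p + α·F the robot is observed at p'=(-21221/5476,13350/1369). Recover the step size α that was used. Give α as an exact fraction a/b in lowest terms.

α = 1/8

F_att = 1·(g−p) = 1·(-7,-18) = (-7.0000,-18.0000)
o1: d²=269 > ρ²=50 → inactive
o2: d²=37 ≤ ρ²=50; F_rep = 3·(-1,6)/37² = (-0.0022,0.0131)
o3: d²=82 > ρ²=50 → inactive
F = F_att + ΣF_rep = (-7.0022,-17.9869)
Δp = p'−p = (-0.8753,-2.2484); α = Δx/Fx = (-4793/5476) / (-9586/1369) = 1/8
check: Δy/Fy = (-3078/1369) / (-24624/1369) = 1/8 ✓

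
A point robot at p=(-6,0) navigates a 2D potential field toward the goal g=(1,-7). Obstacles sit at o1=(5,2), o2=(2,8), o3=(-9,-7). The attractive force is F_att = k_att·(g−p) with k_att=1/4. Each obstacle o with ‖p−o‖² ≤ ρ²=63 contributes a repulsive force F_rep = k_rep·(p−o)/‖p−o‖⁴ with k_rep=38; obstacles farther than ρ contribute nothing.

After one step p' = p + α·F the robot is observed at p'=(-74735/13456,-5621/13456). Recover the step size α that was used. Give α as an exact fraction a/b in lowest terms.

α = 1/4

F_att = 1/4·(g−p) = 1/4·(7,-7) = (1.7500,-1.7500)
o1: d²=125 > ρ²=63 → inactive
o2: d²=128 > ρ²=63 → inactive
o3: d²=58 ≤ ρ²=63; F_rep = 38·(3,7)/58² = (0.0339,0.0791)
F = F_att + ΣF_rep = (1.7839,-1.6709)
Δp = p'−p = (0.4460,-0.4177); α = Δx/Fx = (6001/13456) / (6001/3364) = 1/4
check: Δy/Fy = (-5621/13456) / (-5621/3364) = 1/4 ✓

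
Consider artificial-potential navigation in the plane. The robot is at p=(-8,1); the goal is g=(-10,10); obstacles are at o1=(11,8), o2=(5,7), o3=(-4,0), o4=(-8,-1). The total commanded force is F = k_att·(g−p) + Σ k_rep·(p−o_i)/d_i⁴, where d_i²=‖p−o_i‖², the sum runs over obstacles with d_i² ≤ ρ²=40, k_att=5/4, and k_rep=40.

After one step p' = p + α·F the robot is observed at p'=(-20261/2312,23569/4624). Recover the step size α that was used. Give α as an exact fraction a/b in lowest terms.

α = 1/4

F_att = 5/4·(g−p) = 5/4·(-2,9) = (-2.5000,11.2500)
o1: d²=410 > ρ²=40 → inactive
o2: d²=205 > ρ²=40 → inactive
o3: d²=17 ≤ ρ²=40; F_rep = 40·(-4,1)/17² = (-0.5536,0.1384)
o4: d²=4 ≤ ρ²=40; F_rep = 40·(0,2)/4² = (0.0000,5.0000)
F = F_att + ΣF_rep = (-3.0536,16.3884)
Δp = p'−p = (-0.7634,4.0971); α = Δx/Fx = (-1765/2312) / (-1765/578) = 1/4
check: Δy/Fy = (18945/4624) / (18945/1156) = 1/4 ✓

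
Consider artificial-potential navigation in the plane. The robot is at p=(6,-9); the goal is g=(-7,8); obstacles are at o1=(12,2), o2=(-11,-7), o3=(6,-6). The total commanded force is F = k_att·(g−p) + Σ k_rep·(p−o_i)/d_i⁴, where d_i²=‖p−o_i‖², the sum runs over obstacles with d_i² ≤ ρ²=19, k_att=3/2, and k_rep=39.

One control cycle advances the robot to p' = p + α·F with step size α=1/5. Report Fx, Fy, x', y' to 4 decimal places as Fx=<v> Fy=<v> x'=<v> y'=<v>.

F_att = 3/2·(g−p) = 3/2·(-13,17) = (-19.5000,25.5000)
o1: d²=157 > ρ²=19 → inactive
o2: d²=293 > ρ²=19 → inactive
o3: d²=9 ≤ ρ²=19; F_rep = 39·(0,-3)/9² = (0.0000,-1.4444)
F = F_att + ΣF_rep = (-19.5000,24.0556)
p' = p + 1/5·F = (2.1000,-4.1889)

Fx=-19.5000 Fy=24.0556 x'=2.1000 y'=-4.1889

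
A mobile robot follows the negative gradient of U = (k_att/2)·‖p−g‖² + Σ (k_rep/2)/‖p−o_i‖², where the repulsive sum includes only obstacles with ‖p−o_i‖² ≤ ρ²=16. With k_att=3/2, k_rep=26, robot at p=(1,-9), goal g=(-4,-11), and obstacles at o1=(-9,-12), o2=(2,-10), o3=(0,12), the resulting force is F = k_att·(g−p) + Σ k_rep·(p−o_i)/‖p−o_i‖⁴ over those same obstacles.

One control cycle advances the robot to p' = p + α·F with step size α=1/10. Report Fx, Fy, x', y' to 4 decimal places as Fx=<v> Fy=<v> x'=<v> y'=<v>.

F_att = 3/2·(g−p) = 3/2·(-5,-2) = (-7.5000,-3.0000)
o1: d²=109 > ρ²=16 → inactive
o2: d²=2 ≤ ρ²=16; F_rep = 26·(-1,1)/2² = (-6.5000,6.5000)
o3: d²=442 > ρ²=16 → inactive
F = F_att + ΣF_rep = (-14.0000,3.5000)
p' = p + 1/10·F = (-0.4000,-8.6500)

Fx=-14.0000 Fy=3.5000 x'=-0.4000 y'=-8.6500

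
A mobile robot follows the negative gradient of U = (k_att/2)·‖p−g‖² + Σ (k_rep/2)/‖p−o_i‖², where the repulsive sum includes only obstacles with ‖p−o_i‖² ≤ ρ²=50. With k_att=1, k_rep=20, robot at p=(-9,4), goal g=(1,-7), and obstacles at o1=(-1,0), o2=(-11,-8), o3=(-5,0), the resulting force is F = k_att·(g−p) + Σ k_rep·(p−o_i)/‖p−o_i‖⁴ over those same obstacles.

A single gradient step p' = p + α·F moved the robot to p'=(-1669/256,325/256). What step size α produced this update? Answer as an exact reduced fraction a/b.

F_att = 1·(g−p) = 1·(10,-11) = (10.0000,-11.0000)
o1: d²=80 > ρ²=50 → inactive
o2: d²=148 > ρ²=50 → inactive
o3: d²=32 ≤ ρ²=50; F_rep = 20·(-4,4)/32² = (-0.0781,0.0781)
F = F_att + ΣF_rep = (9.9219,-10.9219)
Δp = p'−p = (2.4805,-2.7305); α = Δx/Fx = (635/256) / (635/64) = 1/4
check: Δy/Fy = (-699/256) / (-699/64) = 1/4 ✓

α = 1/4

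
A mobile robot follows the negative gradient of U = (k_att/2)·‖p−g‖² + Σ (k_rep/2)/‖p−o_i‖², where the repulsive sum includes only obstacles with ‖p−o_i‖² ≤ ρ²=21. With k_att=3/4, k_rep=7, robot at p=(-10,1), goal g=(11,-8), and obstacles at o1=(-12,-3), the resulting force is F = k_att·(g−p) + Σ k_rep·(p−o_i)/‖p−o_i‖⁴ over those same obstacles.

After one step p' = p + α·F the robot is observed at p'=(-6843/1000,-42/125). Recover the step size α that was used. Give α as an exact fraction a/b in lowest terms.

α = 1/5

F_att = 3/4·(g−p) = 3/4·(21,-9) = (15.7500,-6.7500)
o1: d²=20 ≤ ρ²=21; F_rep = 7·(2,4)/20² = (0.0350,0.0700)
F = F_att + ΣF_rep = (15.7850,-6.6800)
Δp = p'−p = (3.1570,-1.3360); α = Δx/Fx = (3157/1000) / (3157/200) = 1/5
check: Δy/Fy = (-167/125) / (-167/25) = 1/5 ✓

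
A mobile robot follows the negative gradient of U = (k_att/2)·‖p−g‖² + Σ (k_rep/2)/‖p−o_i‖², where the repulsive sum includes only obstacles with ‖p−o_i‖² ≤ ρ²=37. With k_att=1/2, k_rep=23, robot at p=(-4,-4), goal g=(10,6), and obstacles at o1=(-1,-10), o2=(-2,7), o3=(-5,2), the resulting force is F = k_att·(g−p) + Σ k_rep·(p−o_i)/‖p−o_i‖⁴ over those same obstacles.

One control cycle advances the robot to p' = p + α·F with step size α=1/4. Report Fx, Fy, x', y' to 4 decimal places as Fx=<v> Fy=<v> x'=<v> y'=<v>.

F_att = 1/2·(g−p) = 1/2·(14,10) = (7.0000,5.0000)
o1: d²=45 > ρ²=37 → inactive
o2: d²=125 > ρ²=37 → inactive
o3: d²=37 ≤ ρ²=37; F_rep = 23·(1,-6)/37² = (0.0168,-0.1008)
F = F_att + ΣF_rep = (7.0168,4.8992)
p' = p + 1/4·F = (-2.2458,-2.7752)

Fx=7.0168 Fy=4.8992 x'=-2.2458 y'=-2.7752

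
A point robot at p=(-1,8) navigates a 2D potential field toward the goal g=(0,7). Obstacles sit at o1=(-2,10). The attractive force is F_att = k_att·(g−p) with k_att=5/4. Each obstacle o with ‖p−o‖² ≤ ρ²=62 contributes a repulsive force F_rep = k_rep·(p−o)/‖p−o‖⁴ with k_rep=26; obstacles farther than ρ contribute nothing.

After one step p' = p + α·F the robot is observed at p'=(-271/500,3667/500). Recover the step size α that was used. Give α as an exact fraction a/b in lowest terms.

F_att = 5/4·(g−p) = 5/4·(1,-1) = (1.2500,-1.2500)
o1: d²=5 ≤ ρ²=62; F_rep = 26·(1,-2)/5² = (1.0400,-2.0800)
F = F_att + ΣF_rep = (2.2900,-3.3300)
Δp = p'−p = (0.4580,-0.6660); α = Δx/Fx = (229/500) / (229/100) = 1/5
check: Δy/Fy = (-333/500) / (-333/100) = 1/5 ✓

α = 1/5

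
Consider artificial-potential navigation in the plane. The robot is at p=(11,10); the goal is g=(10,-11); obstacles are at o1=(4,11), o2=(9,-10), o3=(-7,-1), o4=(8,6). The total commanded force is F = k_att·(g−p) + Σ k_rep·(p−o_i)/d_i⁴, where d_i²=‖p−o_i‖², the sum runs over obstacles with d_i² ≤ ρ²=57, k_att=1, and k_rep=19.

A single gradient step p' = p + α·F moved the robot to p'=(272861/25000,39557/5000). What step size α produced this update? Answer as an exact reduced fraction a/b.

F_att = 1·(g−p) = 1·(-1,-21) = (-1.0000,-21.0000)
o1: d²=50 ≤ ρ²=57; F_rep = 19·(7,-1)/50² = (0.0532,-0.0076)
o2: d²=404 > ρ²=57 → inactive
o3: d²=445 > ρ²=57 → inactive
o4: d²=25 ≤ ρ²=57; F_rep = 19·(3,4)/25² = (0.0912,0.1216)
F = F_att + ΣF_rep = (-0.8556,-20.8860)
Δp = p'−p = (-0.0856,-2.0886); α = Δx/Fx = (-2139/25000) / (-2139/2500) = 1/10
check: Δy/Fy = (-10443/5000) / (-10443/500) = 1/10 ✓

α = 1/10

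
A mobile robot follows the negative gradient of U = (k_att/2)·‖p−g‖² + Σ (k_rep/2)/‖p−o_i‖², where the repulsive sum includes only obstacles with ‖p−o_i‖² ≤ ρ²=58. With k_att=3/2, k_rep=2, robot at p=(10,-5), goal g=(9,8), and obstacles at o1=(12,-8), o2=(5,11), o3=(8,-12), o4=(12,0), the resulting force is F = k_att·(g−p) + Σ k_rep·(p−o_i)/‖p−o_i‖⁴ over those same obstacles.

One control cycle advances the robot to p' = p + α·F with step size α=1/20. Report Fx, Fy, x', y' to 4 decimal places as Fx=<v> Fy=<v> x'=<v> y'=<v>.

Fx=-1.5270 Fy=19.5286 x'=9.9236 y'=-4.0236

F_att = 3/2·(g−p) = 3/2·(-1,13) = (-1.5000,19.5000)
o1: d²=13 ≤ ρ²=58; F_rep = 2·(-2,3)/13² = (-0.0237,0.0355)
o2: d²=281 > ρ²=58 → inactive
o3: d²=53 ≤ ρ²=58; F_rep = 2·(2,7)/53² = (0.0014,0.0050)
o4: d²=29 ≤ ρ²=58; F_rep = 2·(-2,-5)/29² = (-0.0048,-0.0119)
F = F_att + ΣF_rep = (-1.5270,19.5286)
p' = p + 1/20·F = (9.9236,-4.0236)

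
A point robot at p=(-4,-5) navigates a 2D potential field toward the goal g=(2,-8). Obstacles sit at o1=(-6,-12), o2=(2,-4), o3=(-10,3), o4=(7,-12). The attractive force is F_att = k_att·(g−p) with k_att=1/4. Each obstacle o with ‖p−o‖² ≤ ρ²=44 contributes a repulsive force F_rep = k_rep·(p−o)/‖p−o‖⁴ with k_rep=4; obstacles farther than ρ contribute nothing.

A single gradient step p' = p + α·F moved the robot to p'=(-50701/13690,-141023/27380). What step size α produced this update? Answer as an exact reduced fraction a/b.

F_att = 1/4·(g−p) = 1/4·(6,-3) = (1.5000,-0.7500)
o1: d²=53 > ρ²=44 → inactive
o2: d²=37 ≤ ρ²=44; F_rep = 4·(-6,-1)/37² = (-0.0175,-0.0029)
o3: d²=100 > ρ²=44 → inactive
o4: d²=170 > ρ²=44 → inactive
F = F_att + ΣF_rep = (1.4825,-0.7529)
Δp = p'−p = (0.2965,-0.1506); α = Δx/Fx = (4059/13690) / (4059/2738) = 1/5
check: Δy/Fy = (-4123/27380) / (-4123/5476) = 1/5 ✓

α = 1/5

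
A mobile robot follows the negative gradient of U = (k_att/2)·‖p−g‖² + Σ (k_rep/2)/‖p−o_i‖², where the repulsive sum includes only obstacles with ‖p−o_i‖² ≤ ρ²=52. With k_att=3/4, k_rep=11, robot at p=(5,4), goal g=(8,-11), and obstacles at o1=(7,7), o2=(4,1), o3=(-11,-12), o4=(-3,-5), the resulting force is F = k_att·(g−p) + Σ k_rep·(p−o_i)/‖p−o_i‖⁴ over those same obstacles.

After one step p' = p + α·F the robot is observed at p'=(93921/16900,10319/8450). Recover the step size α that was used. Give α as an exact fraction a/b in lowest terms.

F_att = 3/4·(g−p) = 3/4·(3,-15) = (2.2500,-11.2500)
o1: d²=13 ≤ ρ²=52; F_rep = 11·(-2,-3)/13² = (-0.1302,-0.1953)
o2: d²=10 ≤ ρ²=52; F_rep = 11·(1,3)/10² = (0.1100,0.3300)
o3: d²=512 > ρ²=52 → inactive
o4: d²=145 > ρ²=52 → inactive
F = F_att + ΣF_rep = (2.2298,-11.1153)
Δp = p'−p = (0.5575,-2.7788); α = Δx/Fx = (9421/16900) / (9421/4225) = 1/4
check: Δy/Fy = (-23481/8450) / (-46962/4225) = 1/4 ✓

α = 1/4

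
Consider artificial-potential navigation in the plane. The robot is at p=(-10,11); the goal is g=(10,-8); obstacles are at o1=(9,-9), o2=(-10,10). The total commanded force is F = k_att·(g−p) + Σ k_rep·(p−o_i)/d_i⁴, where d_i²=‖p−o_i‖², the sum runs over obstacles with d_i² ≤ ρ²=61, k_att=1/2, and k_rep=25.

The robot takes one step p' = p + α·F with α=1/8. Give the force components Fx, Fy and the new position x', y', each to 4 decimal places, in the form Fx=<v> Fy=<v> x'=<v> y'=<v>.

F_att = 1/2·(g−p) = 1/2·(20,-19) = (10.0000,-9.5000)
o1: d²=761 > ρ²=61 → inactive
o2: d²=1 ≤ ρ²=61; F_rep = 25·(0,1)/1² = (0.0000,25.0000)
F = F_att + ΣF_rep = (10.0000,15.5000)
p' = p + 1/8·F = (-8.7500,12.9375)

Fx=10.0000 Fy=15.5000 x'=-8.7500 y'=12.9375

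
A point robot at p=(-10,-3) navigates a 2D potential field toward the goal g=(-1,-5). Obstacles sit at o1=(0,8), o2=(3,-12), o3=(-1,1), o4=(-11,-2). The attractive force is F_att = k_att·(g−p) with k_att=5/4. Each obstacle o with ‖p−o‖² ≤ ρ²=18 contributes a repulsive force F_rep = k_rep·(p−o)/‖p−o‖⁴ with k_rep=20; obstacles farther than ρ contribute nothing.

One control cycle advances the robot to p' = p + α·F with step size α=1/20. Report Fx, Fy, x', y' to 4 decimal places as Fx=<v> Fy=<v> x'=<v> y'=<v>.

F_att = 5/4·(g−p) = 5/4·(9,-2) = (11.2500,-2.5000)
o1: d²=221 > ρ²=18 → inactive
o2: d²=250 > ρ²=18 → inactive
o3: d²=97 > ρ²=18 → inactive
o4: d²=2 ≤ ρ²=18; F_rep = 20·(1,-1)/2² = (5.0000,-5.0000)
F = F_att + ΣF_rep = (16.2500,-7.5000)
p' = p + 1/20·F = (-9.1875,-3.3750)

Fx=16.2500 Fy=-7.5000 x'=-9.1875 y'=-3.3750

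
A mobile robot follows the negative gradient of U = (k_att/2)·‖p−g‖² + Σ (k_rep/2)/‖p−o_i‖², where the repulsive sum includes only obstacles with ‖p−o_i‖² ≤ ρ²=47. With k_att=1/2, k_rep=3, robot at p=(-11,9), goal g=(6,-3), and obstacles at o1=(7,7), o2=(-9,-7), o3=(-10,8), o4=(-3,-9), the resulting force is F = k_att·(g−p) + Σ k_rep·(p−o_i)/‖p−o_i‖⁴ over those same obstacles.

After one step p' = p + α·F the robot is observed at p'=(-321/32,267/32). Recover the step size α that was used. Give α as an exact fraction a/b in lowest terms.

α = 1/8

F_att = 1/2·(g−p) = 1/2·(17,-12) = (8.5000,-6.0000)
o1: d²=328 > ρ²=47 → inactive
o2: d²=260 > ρ²=47 → inactive
o3: d²=2 ≤ ρ²=47; F_rep = 3·(-1,1)/2² = (-0.7500,0.7500)
o4: d²=388 > ρ²=47 → inactive
F = F_att + ΣF_rep = (7.7500,-5.2500)
Δp = p'−p = (0.9688,-0.6562); α = Δx/Fx = (31/32) / (31/4) = 1/8
check: Δy/Fy = (-21/32) / (-21/4) = 1/8 ✓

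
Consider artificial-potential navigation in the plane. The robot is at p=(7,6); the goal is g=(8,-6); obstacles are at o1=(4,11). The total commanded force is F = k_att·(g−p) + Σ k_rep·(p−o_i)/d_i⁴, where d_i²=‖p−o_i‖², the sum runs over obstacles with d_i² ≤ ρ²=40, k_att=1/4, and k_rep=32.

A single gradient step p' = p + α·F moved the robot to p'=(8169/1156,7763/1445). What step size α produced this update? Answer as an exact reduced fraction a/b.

α = 1/5

F_att = 1/4·(g−p) = 1/4·(1,-12) = (0.2500,-3.0000)
o1: d²=34 ≤ ρ²=40; F_rep = 32·(3,-5)/34² = (0.0830,-0.1384)
F = F_att + ΣF_rep = (0.3330,-3.1384)
Δp = p'−p = (0.0666,-0.6277); α = Δx/Fx = (77/1156) / (385/1156) = 1/5
check: Δy/Fy = (-907/1445) / (-907/289) = 1/5 ✓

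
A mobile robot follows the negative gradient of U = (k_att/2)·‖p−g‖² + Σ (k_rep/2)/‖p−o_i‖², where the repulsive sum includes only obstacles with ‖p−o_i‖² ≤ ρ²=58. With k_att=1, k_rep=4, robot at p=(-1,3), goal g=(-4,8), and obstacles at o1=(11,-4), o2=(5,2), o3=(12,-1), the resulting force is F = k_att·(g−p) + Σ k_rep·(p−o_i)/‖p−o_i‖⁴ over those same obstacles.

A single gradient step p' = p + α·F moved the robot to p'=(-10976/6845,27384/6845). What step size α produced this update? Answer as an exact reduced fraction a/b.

α = 1/5

F_att = 1·(g−p) = 1·(-3,5) = (-3.0000,5.0000)
o1: d²=193 > ρ²=58 → inactive
o2: d²=37 ≤ ρ²=58; F_rep = 4·(-6,1)/37² = (-0.0175,0.0029)
o3: d²=185 > ρ²=58 → inactive
F = F_att + ΣF_rep = (-3.0175,5.0029)
Δp = p'−p = (-0.6035,1.0006); α = Δx/Fx = (-4131/6845) / (-4131/1369) = 1/5
check: Δy/Fy = (6849/6845) / (6849/1369) = 1/5 ✓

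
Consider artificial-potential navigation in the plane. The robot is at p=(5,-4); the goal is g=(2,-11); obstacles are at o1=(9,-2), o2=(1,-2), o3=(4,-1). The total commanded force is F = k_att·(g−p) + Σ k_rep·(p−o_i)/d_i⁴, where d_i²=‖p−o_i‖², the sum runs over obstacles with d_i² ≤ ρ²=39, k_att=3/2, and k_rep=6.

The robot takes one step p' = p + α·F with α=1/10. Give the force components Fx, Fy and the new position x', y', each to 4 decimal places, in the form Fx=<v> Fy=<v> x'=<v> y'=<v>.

Fx=-4.4400 Fy=-10.7400 x'=4.5560 y'=-5.0740

F_att = 3/2·(g−p) = 3/2·(-3,-7) = (-4.5000,-10.5000)
o1: d²=20 ≤ ρ²=39; F_rep = 6·(-4,-2)/20² = (-0.0600,-0.0300)
o2: d²=20 ≤ ρ²=39; F_rep = 6·(4,-2)/20² = (0.0600,-0.0300)
o3: d²=10 ≤ ρ²=39; F_rep = 6·(1,-3)/10² = (0.0600,-0.1800)
F = F_att + ΣF_rep = (-4.4400,-10.7400)
p' = p + 1/10·F = (4.5560,-5.0740)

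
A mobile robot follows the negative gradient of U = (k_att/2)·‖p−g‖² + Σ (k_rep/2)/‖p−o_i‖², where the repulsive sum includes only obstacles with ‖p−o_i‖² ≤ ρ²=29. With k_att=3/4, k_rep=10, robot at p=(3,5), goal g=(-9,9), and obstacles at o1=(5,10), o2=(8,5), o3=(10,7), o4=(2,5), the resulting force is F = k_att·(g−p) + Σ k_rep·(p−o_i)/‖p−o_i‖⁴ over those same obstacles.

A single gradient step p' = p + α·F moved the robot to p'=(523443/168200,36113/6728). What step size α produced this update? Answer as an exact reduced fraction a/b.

F_att = 3/4·(g−p) = 3/4·(-12,4) = (-9.0000,3.0000)
o1: d²=29 ≤ ρ²=29; F_rep = 10·(-2,-5)/29² = (-0.0238,-0.0595)
o2: d²=25 ≤ ρ²=29; F_rep = 10·(-5,0)/25² = (-0.0800,0.0000)
o3: d²=53 > ρ²=29 → inactive
o4: d²=1 ≤ ρ²=29; F_rep = 10·(1,0)/1² = (10.0000,0.0000)
F = F_att + ΣF_rep = (0.8962,2.9405)
Δp = p'−p = (0.1120,0.3676); α = Δx/Fx = (18843/168200) / (18843/21025) = 1/8
check: Δy/Fy = (2473/6728) / (2473/841) = 1/8 ✓

α = 1/8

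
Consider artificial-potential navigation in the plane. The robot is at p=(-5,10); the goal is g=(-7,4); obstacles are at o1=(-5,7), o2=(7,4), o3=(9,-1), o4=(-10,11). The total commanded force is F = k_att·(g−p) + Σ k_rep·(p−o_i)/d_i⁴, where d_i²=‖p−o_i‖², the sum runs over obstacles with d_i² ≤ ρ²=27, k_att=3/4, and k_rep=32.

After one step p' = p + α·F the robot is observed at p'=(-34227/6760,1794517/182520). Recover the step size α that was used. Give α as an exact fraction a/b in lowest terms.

F_att = 3/4·(g−p) = 3/4·(-2,-6) = (-1.5000,-4.5000)
o1: d²=9 ≤ ρ²=27; F_rep = 32·(0,3)/9² = (0.0000,1.1852)
o2: d²=180 > ρ²=27 → inactive
o3: d²=317 > ρ²=27 → inactive
o4: d²=26 ≤ ρ²=27; F_rep = 32·(5,-1)/26² = (0.2367,-0.0473)
F = F_att + ΣF_rep = (-1.2633,-3.3622)
Δp = p'−p = (-0.0632,-0.1681); α = Δx/Fx = (-427/6760) / (-427/338) = 1/20
check: Δy/Fy = (-30683/182520) / (-30683/9126) = 1/20 ✓

α = 1/20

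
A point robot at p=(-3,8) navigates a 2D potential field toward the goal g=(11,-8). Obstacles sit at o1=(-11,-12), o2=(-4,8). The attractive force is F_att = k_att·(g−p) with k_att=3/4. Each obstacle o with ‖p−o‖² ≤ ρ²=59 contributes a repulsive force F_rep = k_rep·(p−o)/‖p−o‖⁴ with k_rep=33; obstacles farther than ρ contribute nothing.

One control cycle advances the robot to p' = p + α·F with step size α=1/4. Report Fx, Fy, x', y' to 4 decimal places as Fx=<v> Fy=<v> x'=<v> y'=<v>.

F_att = 3/4·(g−p) = 3/4·(14,-16) = (10.5000,-12.0000)
o1: d²=464 > ρ²=59 → inactive
o2: d²=1 ≤ ρ²=59; F_rep = 33·(1,0)/1² = (33.0000,0.0000)
F = F_att + ΣF_rep = (43.5000,-12.0000)
p' = p + 1/4·F = (7.8750,5.0000)

Fx=43.5000 Fy=-12.0000 x'=7.8750 y'=5.0000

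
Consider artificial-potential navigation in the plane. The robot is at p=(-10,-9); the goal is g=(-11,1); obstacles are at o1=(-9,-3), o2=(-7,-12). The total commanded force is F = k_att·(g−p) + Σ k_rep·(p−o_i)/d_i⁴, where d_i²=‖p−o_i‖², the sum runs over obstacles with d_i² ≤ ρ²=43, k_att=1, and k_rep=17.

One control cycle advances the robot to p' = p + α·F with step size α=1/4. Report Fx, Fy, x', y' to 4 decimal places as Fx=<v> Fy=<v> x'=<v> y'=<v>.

F_att = 1·(g−p) = 1·(-1,10) = (-1.0000,10.0000)
o1: d²=37 ≤ ρ²=43; F_rep = 17·(-1,-6)/37² = (-0.0124,-0.0745)
o2: d²=18 ≤ ρ²=43; F_rep = 17·(-3,3)/18² = (-0.1574,0.1574)
F = F_att + ΣF_rep = (-1.1698,10.0829)
p' = p + 1/4·F = (-10.2925,-6.4793)

Fx=-1.1698 Fy=10.0829 x'=-10.2925 y'=-6.4793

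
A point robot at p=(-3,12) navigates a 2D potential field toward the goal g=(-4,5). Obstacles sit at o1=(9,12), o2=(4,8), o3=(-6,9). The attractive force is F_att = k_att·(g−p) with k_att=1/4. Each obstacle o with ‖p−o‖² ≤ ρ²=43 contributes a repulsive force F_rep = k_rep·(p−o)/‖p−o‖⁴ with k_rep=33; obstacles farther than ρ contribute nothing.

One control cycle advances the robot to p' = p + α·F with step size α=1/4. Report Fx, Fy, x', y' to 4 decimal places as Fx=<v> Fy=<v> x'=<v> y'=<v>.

F_att = 1/4·(g−p) = 1/4·(-1,-7) = (-0.2500,-1.7500)
o1: d²=144 > ρ²=43 → inactive
o2: d²=65 > ρ²=43 → inactive
o3: d²=18 ≤ ρ²=43; F_rep = 33·(3,3)/18² = (0.3056,0.3056)
F = F_att + ΣF_rep = (0.0556,-1.4444)
p' = p + 1/4·F = (-2.9861,11.6389)

Fx=0.0556 Fy=-1.4444 x'=-2.9861 y'=11.6389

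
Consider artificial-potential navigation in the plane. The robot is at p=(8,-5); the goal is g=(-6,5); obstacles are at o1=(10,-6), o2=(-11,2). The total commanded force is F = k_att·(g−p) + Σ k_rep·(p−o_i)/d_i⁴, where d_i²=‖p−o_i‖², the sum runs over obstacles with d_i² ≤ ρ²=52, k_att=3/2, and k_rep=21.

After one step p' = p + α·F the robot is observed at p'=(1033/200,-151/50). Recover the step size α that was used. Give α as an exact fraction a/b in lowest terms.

F_att = 3/2·(g−p) = 3/2·(-14,10) = (-21.0000,15.0000)
o1: d²=5 ≤ ρ²=52; F_rep = 21·(-2,1)/5² = (-1.6800,0.8400)
o2: d²=410 > ρ²=52 → inactive
F = F_att + ΣF_rep = (-22.6800,15.8400)
Δp = p'−p = (-2.8350,1.9800); α = Δx/Fx = (-567/200) / (-567/25) = 1/8
check: Δy/Fy = (99/50) / (396/25) = 1/8 ✓

α = 1/8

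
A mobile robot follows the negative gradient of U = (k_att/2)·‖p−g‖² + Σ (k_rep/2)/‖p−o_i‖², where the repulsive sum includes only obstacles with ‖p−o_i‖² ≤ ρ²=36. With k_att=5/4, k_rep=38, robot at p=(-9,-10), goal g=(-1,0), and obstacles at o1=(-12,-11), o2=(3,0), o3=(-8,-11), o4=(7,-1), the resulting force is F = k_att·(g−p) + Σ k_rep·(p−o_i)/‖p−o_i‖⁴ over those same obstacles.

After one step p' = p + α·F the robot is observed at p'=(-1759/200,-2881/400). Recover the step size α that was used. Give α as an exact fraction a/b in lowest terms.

F_att = 5/4·(g−p) = 5/4·(8,10) = (10.0000,12.5000)
o1: d²=10 ≤ ρ²=36; F_rep = 38·(3,1)/10² = (1.1400,0.3800)
o2: d²=244 > ρ²=36 → inactive
o3: d²=2 ≤ ρ²=36; F_rep = 38·(-1,1)/2² = (-9.5000,9.5000)
o4: d²=337 > ρ²=36 → inactive
F = F_att + ΣF_rep = (1.6400,22.3800)
Δp = p'−p = (0.2050,2.7975); α = Δx/Fx = (41/200) / (41/25) = 1/8
check: Δy/Fy = (1119/400) / (1119/50) = 1/8 ✓

α = 1/8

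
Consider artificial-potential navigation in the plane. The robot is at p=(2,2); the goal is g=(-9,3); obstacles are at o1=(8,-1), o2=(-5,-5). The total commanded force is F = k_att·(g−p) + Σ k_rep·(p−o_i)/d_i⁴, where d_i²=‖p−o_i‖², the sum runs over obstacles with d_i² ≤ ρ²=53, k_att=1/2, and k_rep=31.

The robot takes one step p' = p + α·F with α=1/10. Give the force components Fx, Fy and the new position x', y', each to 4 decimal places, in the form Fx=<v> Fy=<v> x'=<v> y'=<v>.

Fx=-5.5919 Fy=0.5459 x'=1.4408 y'=2.0546

F_att = 1/2·(g−p) = 1/2·(-11,1) = (-5.5000,0.5000)
o1: d²=45 ≤ ρ²=53; F_rep = 31·(-6,3)/45² = (-0.0919,0.0459)
o2: d²=98 > ρ²=53 → inactive
F = F_att + ΣF_rep = (-5.5919,0.5459)
p' = p + 1/10·F = (1.4408,2.0546)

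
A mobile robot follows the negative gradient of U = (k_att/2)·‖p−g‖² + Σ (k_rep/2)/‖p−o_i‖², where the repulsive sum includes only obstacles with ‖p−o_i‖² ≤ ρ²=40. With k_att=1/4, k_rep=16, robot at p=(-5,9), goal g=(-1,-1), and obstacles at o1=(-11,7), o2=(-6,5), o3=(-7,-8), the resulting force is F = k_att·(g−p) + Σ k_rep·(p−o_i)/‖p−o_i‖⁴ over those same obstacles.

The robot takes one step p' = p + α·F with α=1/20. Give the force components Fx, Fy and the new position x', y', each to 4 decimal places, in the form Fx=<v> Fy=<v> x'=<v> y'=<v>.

Fx=1.1154 Fy=-2.2585 x'=-4.9442 y'=8.8871

F_att = 1/4·(g−p) = 1/4·(4,-10) = (1.0000,-2.5000)
o1: d²=40 ≤ ρ²=40; F_rep = 16·(6,2)/40² = (0.0600,0.0200)
o2: d²=17 ≤ ρ²=40; F_rep = 16·(1,4)/17² = (0.0554,0.2215)
o3: d²=293 > ρ²=40 → inactive
F = F_att + ΣF_rep = (1.1154,-2.2585)
p' = p + 1/20·F = (-4.9442,8.8871)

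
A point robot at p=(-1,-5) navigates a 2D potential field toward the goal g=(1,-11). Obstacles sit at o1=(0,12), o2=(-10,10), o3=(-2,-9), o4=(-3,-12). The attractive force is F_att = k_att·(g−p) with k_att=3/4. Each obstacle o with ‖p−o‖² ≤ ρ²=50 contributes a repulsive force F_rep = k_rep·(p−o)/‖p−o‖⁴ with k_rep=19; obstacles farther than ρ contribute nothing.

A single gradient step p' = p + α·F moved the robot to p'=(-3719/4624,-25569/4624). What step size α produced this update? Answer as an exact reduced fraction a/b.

α = 1/8

F_att = 3/4·(g−p) = 3/4·(2,-6) = (1.5000,-4.5000)
o1: d²=290 > ρ²=50 → inactive
o2: d²=306 > ρ²=50 → inactive
o3: d²=17 ≤ ρ²=50; F_rep = 19·(1,4)/17² = (0.0657,0.2630)
o4: d²=53 > ρ²=50 → inactive
F = F_att + ΣF_rep = (1.5657,-4.2370)
Δp = p'−p = (0.1957,-0.5296); α = Δx/Fx = (905/4624) / (905/578) = 1/8
check: Δy/Fy = (-2449/4624) / (-2449/578) = 1/8 ✓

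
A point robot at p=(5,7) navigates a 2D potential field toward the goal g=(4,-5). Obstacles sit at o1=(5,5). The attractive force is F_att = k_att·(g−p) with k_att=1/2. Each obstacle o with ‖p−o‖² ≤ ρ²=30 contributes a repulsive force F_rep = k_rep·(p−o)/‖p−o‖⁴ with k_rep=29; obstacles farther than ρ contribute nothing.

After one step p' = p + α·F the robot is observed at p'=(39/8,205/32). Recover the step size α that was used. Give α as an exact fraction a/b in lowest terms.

F_att = 1/2·(g−p) = 1/2·(-1,-12) = (-0.5000,-6.0000)
o1: d²=4 ≤ ρ²=30; F_rep = 29·(0,2)/4² = (0.0000,3.6250)
F = F_att + ΣF_rep = (-0.5000,-2.3750)
Δp = p'−p = (-0.1250,-0.5938); α = Δx/Fx = (-1/8) / (-1/2) = 1/4
check: Δy/Fy = (-19/32) / (-19/8) = 1/4 ✓

α = 1/4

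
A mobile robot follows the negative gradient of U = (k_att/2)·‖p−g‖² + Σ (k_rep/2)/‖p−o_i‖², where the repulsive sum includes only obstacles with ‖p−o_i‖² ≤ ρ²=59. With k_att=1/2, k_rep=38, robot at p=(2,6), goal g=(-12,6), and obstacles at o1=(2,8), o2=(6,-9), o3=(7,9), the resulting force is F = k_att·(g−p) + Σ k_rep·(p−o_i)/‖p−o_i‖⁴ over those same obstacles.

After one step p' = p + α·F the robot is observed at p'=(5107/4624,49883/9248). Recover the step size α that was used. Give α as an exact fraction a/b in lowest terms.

α = 1/8

F_att = 1/2·(g−p) = 1/2·(-14,0) = (-7.0000,0.0000)
o1: d²=4 ≤ ρ²=59; F_rep = 38·(0,-2)/4² = (0.0000,-4.7500)
o2: d²=241 > ρ²=59 → inactive
o3: d²=34 ≤ ρ²=59; F_rep = 38·(-5,-3)/34² = (-0.1644,-0.0986)
F = F_att + ΣF_rep = (-7.1644,-4.8486)
Δp = p'−p = (-0.8955,-0.6061); α = Δx/Fx = (-4141/4624) / (-4141/578) = 1/8
check: Δy/Fy = (-5605/9248) / (-5605/1156) = 1/8 ✓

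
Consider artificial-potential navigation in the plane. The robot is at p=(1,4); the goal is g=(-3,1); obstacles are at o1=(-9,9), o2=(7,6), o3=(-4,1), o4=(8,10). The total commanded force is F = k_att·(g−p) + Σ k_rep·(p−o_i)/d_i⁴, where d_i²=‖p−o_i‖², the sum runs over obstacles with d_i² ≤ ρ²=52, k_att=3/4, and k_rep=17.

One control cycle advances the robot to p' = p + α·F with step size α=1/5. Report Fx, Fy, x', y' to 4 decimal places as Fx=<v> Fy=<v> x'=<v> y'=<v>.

F_att = 3/4·(g−p) = 3/4·(-4,-3) = (-3.0000,-2.2500)
o1: d²=125 > ρ²=52 → inactive
o2: d²=40 ≤ ρ²=52; F_rep = 17·(-6,-2)/40² = (-0.0638,-0.0213)
o3: d²=34 ≤ ρ²=52; F_rep = 17·(5,3)/34² = (0.0735,0.0441)
o4: d²=85 > ρ²=52 → inactive
F = F_att + ΣF_rep = (-2.9902,-2.2271)
p' = p + 1/5·F = (0.4020,3.5546)

Fx=-2.9902 Fy=-2.2271 x'=0.4020 y'=3.5546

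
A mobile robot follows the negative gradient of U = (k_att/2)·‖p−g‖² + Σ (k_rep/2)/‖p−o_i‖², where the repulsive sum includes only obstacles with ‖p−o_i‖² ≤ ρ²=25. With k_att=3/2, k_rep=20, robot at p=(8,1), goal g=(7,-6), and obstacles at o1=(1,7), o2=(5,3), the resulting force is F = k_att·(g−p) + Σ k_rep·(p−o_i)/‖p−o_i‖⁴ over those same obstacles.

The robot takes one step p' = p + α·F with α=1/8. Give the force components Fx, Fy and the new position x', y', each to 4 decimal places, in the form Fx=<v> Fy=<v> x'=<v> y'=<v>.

F_att = 3/2·(g−p) = 3/2·(-1,-7) = (-1.5000,-10.5000)
o1: d²=85 > ρ²=25 → inactive
o2: d²=13 ≤ ρ²=25; F_rep = 20·(3,-2)/13² = (0.3550,-0.2367)
F = F_att + ΣF_rep = (-1.1450,-10.7367)
p' = p + 1/8·F = (7.8569,-0.3421)

Fx=-1.1450 Fy=-10.7367 x'=7.8569 y'=-0.3421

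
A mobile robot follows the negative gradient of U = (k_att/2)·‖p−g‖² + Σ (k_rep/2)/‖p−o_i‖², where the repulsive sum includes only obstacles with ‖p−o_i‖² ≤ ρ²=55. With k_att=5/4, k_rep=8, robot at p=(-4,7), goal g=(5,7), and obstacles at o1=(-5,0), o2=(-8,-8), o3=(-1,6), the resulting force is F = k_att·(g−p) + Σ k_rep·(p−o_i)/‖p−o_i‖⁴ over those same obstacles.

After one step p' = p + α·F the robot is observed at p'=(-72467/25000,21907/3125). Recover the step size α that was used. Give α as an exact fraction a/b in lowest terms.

α = 1/10

F_att = 5/4·(g−p) = 5/4·(9,0) = (11.2500,0.0000)
o1: d²=50 ≤ ρ²=55; F_rep = 8·(1,7)/50² = (0.0032,0.0224)
o2: d²=241 > ρ²=55 → inactive
o3: d²=10 ≤ ρ²=55; F_rep = 8·(-3,1)/10² = (-0.2400,0.0800)
F = F_att + ΣF_rep = (11.0132,0.1024)
Δp = p'−p = (1.1013,0.0102); α = Δx/Fx = (27533/25000) / (27533/2500) = 1/10
check: Δy/Fy = (32/3125) / (64/625) = 1/10 ✓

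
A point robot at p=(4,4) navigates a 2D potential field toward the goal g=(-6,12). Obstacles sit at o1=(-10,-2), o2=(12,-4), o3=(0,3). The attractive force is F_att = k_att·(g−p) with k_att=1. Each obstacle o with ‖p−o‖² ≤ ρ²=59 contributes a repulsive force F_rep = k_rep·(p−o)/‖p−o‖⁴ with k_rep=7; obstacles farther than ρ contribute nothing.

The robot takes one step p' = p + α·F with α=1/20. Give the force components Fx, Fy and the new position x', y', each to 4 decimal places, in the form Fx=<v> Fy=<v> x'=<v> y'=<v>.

F_att = 1·(g−p) = 1·(-10,8) = (-10.0000,8.0000)
o1: d²=232 > ρ²=59 → inactive
o2: d²=128 > ρ²=59 → inactive
o3: d²=17 ≤ ρ²=59; F_rep = 7·(4,1)/17² = (0.0969,0.0242)
F = F_att + ΣF_rep = (-9.9031,8.0242)
p' = p + 1/20·F = (3.5048,4.4012)

Fx=-9.9031 Fy=8.0242 x'=3.5048 y'=4.4012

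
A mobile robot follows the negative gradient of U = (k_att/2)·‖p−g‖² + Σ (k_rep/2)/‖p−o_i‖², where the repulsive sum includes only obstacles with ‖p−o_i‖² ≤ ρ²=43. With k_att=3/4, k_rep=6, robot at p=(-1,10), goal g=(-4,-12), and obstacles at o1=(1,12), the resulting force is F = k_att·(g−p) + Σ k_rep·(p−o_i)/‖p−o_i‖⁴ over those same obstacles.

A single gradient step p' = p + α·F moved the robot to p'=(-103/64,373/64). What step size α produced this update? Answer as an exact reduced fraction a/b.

F_att = 3/4·(g−p) = 3/4·(-3,-22) = (-2.2500,-16.5000)
o1: d²=8 ≤ ρ²=43; F_rep = 6·(-2,-2)/8² = (-0.1875,-0.1875)
F = F_att + ΣF_rep = (-2.4375,-16.6875)
Δp = p'−p = (-0.6094,-4.1719); α = Δx/Fx = (-39/64) / (-39/16) = 1/4
check: Δy/Fy = (-267/64) / (-267/16) = 1/4 ✓

α = 1/4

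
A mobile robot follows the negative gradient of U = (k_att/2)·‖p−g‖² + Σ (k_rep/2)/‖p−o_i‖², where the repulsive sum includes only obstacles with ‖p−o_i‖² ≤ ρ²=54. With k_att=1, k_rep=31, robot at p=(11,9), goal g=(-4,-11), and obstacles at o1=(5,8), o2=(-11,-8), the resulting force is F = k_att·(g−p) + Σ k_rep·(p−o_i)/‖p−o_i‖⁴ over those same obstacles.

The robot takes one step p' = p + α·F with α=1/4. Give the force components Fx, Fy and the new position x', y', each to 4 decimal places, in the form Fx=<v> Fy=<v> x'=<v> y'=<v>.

F_att = 1·(g−p) = 1·(-15,-20) = (-15.0000,-20.0000)
o1: d²=37 ≤ ρ²=54; F_rep = 31·(6,1)/37² = (0.1359,0.0226)
o2: d²=773 > ρ²=54 → inactive
F = F_att + ΣF_rep = (-14.8641,-19.9774)
p' = p + 1/4·F = (7.2840,4.0057)

Fx=-14.8641 Fy=-19.9774 x'=7.2840 y'=4.0057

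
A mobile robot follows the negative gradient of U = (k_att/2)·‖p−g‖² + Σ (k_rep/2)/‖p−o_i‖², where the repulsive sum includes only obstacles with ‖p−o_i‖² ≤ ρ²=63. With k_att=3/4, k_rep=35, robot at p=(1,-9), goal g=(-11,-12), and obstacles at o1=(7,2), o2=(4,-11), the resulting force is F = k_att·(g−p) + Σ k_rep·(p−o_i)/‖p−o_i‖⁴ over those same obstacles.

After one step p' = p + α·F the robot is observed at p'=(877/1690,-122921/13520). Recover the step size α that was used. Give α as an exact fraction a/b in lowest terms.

α = 1/20

F_att = 3/4·(g−p) = 3/4·(-12,-3) = (-9.0000,-2.2500)
o1: d²=157 > ρ²=63 → inactive
o2: d²=13 ≤ ρ²=63; F_rep = 35·(-3,2)/13² = (-0.6213,0.4142)
F = F_att + ΣF_rep = (-9.6213,-1.8358)
Δp = p'−p = (-0.4811,-0.0918); α = Δx/Fx = (-813/1690) / (-1626/169) = 1/20
check: Δy/Fy = (-1241/13520) / (-1241/676) = 1/20 ✓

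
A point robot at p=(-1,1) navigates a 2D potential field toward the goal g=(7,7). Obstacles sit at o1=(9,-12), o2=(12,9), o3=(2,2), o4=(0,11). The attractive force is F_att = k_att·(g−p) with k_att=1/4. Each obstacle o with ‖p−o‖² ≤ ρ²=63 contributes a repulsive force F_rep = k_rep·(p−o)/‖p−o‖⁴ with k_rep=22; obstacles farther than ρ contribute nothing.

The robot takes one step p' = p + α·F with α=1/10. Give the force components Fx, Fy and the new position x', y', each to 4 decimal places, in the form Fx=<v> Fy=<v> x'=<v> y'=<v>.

F_att = 1/4·(g−p) = 1/4·(8,6) = (2.0000,1.5000)
o1: d²=269 > ρ²=63 → inactive
o2: d²=233 > ρ²=63 → inactive
o3: d²=10 ≤ ρ²=63; F_rep = 22·(-3,-1)/10² = (-0.6600,-0.2200)
o4: d²=101 > ρ²=63 → inactive
F = F_att + ΣF_rep = (1.3400,1.2800)
p' = p + 1/10·F = (-0.8660,1.1280)

Fx=1.3400 Fy=1.2800 x'=-0.8660 y'=1.1280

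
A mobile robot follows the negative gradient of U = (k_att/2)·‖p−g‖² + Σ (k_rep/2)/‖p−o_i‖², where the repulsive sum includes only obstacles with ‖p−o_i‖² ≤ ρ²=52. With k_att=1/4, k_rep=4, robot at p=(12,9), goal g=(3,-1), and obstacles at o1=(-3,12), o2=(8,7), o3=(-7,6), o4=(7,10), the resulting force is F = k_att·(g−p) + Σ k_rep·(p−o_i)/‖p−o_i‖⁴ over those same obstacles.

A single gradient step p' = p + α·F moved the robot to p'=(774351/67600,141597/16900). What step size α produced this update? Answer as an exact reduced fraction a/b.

F_att = 1/4·(g−p) = 1/4·(-9,-10) = (-2.2500,-2.5000)
o1: d²=234 > ρ²=52 → inactive
o2: d²=20 ≤ ρ²=52; F_rep = 4·(4,2)/20² = (0.0400,0.0200)
o3: d²=370 > ρ²=52 → inactive
o4: d²=26 ≤ ρ²=52; F_rep = 4·(5,-1)/26² = (0.0296,-0.0059)
F = F_att + ΣF_rep = (-2.1804,-2.4859)
Δp = p'−p = (-0.5451,-0.6215); α = Δx/Fx = (-36849/67600) / (-36849/16900) = 1/4
check: Δy/Fy = (-10503/16900) / (-10503/4225) = 1/4 ✓

α = 1/4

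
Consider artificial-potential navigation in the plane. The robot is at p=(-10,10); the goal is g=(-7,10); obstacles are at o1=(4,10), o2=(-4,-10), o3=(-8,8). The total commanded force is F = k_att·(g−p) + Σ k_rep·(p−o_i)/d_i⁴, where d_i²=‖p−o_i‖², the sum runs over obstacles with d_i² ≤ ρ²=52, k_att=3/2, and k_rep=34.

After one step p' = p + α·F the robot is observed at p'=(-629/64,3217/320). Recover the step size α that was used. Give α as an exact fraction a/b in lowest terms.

α = 1/20

F_att = 3/2·(g−p) = 3/2·(3,0) = (4.5000,0.0000)
o1: d²=196 > ρ²=52 → inactive
o2: d²=436 > ρ²=52 → inactive
o3: d²=8 ≤ ρ²=52; F_rep = 34·(-2,2)/8² = (-1.0625,1.0625)
F = F_att + ΣF_rep = (3.4375,1.0625)
Δp = p'−p = (0.1719,0.0531); α = Δx/Fx = (11/64) / (55/16) = 1/20
check: Δy/Fy = (17/320) / (17/16) = 1/20 ✓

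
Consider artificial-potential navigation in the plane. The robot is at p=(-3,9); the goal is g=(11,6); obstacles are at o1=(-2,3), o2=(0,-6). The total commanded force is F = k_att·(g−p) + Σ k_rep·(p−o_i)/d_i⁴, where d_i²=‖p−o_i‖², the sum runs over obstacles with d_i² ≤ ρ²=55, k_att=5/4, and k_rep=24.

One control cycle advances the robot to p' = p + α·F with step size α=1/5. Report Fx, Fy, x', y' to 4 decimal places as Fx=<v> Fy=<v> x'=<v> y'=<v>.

F_att = 5/4·(g−p) = 5/4·(14,-3) = (17.5000,-3.7500)
o1: d²=37 ≤ ρ²=55; F_rep = 24·(-1,6)/37² = (-0.0175,0.1052)
o2: d²=234 > ρ²=55 → inactive
F = F_att + ΣF_rep = (17.4825,-3.6448)
p' = p + 1/5·F = (0.4965,8.2710)

Fx=17.4825 Fy=-3.6448 x'=0.4965 y'=8.2710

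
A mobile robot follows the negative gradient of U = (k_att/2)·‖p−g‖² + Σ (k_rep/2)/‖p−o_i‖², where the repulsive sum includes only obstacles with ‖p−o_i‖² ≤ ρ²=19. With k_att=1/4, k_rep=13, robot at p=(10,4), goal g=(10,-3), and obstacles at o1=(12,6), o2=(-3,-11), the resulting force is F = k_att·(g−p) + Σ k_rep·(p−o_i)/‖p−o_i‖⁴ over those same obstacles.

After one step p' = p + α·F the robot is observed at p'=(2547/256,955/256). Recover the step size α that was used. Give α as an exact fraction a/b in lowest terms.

α = 1/8

F_att = 1/4·(g−p) = 1/4·(0,-7) = (0.0000,-1.7500)
o1: d²=8 ≤ ρ²=19; F_rep = 13·(-2,-2)/8² = (-0.4062,-0.4062)
o2: d²=394 > ρ²=19 → inactive
F = F_att + ΣF_rep = (-0.4062,-2.1562)
Δp = p'−p = (-0.0508,-0.2695); α = Δx/Fx = (-13/256) / (-13/32) = 1/8
check: Δy/Fy = (-69/256) / (-69/32) = 1/8 ✓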